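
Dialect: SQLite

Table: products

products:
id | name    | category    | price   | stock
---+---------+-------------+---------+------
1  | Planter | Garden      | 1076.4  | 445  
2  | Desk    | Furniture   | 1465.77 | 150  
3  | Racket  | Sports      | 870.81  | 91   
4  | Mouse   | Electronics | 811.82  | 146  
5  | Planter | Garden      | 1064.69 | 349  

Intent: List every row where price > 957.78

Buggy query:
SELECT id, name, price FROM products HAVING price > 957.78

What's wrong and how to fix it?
Bug: HAVING filters the output of aggregation, but this query has no GROUP BY and no aggregate functions, so SQLite rejects it (HAVING clause on a non-aggregate query); the condition here is per row

Fix: Use WHERE for row-level filtering

Corrected query:
SELECT id, name, price FROM products WHERE price > 957.78

Result:
id | name    | price  
---+---------+--------
1  | Planter | 1076.4 
2  | Desk    | 1465.77
5  | Planter | 1064.69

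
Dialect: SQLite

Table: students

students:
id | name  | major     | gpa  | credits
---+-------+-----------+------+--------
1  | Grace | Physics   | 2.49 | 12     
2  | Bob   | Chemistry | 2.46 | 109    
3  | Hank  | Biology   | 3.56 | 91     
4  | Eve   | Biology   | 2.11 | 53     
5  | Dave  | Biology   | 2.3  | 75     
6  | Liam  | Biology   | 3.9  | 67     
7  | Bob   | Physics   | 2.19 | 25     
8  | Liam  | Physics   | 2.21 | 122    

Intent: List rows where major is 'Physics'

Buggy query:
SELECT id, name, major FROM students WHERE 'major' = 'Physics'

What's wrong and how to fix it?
Bug: 'major' in single quotes is a string literal, not the column; the comparison is literal-vs-literal and never true

Fix: Reference the column as major without single quotes

Corrected query:
SELECT id, name, major FROM students WHERE major = 'Physics'

Result:
id | name  | major  
---+-------+--------
1  | Grace | Physics
7  | Bob   | Physics
8  | Liam  | Physics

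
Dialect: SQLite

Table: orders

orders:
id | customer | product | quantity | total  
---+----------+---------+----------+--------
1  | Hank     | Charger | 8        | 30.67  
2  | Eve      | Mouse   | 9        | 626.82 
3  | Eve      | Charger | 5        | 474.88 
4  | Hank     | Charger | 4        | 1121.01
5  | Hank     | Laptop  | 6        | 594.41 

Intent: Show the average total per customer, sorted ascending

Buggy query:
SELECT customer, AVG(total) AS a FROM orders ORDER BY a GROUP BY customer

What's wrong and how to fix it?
Bug: GROUP BY must precede ORDER BY

Fix: Reorder: SELECT … FROM … GROUP BY … ORDER BY …

Corrected query:
SELECT customer, AVG(total) AS a FROM orders GROUP BY customer ORDER BY a

Result:
customer | a     
---------+-------
Eve      | 550.85
Hank     | 582.03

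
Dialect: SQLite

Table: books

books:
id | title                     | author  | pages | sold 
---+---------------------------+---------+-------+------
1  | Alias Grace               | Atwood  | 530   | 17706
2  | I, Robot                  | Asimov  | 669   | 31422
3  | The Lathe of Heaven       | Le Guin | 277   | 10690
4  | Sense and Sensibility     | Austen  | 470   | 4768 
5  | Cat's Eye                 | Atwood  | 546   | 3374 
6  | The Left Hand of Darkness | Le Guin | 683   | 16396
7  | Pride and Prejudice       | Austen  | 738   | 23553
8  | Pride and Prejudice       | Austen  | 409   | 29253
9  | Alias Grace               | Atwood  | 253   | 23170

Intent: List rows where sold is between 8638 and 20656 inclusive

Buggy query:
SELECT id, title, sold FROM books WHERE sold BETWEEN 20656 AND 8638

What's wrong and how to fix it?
Bug: The bounds are reversed; BETWEEN a AND b requires a <= b to match anything

Fix: Swap the bounds so the smaller value comes first

Corrected query:
SELECT id, title, sold FROM books WHERE sold BETWEEN 8638 AND 20656

Result:
id | title                     | sold 
---+---------------------------+------
1  | Alias Grace               | 17706
3  | The Lathe of Heaven       | 10690
6  | The Left Hand of Darkness | 16396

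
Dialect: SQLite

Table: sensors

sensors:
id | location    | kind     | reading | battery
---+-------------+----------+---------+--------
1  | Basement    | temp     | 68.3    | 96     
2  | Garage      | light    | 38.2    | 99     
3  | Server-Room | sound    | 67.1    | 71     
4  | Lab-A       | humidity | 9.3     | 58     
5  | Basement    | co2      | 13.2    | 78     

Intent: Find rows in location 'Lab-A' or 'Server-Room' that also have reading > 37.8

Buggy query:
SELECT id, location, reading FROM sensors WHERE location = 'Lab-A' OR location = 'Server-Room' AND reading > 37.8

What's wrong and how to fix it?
Bug: AND binds tighter than OR, so this parses as location = 'Lab-A' OR (location = 'Server-Room' AND reading > 37.8)

Fix: Add parentheses around the OR so the AND applies to both alternatives

Corrected query:
SELECT id, location, reading FROM sensors WHERE (location = 'Lab-A' OR location = 'Server-Room') AND reading > 37.8

Result:
id | location    | reading
---+-------------+--------
3  | Server-Room | 67.1   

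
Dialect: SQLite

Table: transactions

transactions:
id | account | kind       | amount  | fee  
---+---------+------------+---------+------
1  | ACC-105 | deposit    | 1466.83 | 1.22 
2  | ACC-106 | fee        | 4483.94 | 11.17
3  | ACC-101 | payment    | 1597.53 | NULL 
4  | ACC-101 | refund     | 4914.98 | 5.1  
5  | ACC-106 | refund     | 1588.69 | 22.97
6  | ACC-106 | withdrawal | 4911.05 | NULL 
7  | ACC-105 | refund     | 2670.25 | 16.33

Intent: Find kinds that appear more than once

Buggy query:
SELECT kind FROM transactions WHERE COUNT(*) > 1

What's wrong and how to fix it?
Bug: WHERE can't reference COUNT(*); aggregates are computed after WHERE

Fix: Group first, then use HAVING for the count condition

Corrected query:
SELECT kind FROM transactions GROUP BY kind HAVING COUNT(*) > 1

Result:
kind  
------
refund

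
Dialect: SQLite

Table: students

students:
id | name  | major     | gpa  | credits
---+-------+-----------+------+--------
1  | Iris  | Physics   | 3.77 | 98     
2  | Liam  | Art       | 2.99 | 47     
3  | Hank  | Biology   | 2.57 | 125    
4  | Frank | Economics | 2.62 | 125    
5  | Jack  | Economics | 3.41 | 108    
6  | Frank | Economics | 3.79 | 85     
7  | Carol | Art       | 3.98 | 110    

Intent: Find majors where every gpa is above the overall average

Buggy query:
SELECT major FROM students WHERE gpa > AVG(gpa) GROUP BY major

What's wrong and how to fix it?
Bug: WHERE evaluates per row before aggregation, so AVG() is unavailable

Fix: Compute the overall average in a scalar subquery and compare each group's MIN against it in HAVING

Corrected query:
SELECT major FROM students GROUP BY major HAVING MIN(gpa) > (SELECT AVG(gpa) FROM students)

Result:
major  
-------
Physics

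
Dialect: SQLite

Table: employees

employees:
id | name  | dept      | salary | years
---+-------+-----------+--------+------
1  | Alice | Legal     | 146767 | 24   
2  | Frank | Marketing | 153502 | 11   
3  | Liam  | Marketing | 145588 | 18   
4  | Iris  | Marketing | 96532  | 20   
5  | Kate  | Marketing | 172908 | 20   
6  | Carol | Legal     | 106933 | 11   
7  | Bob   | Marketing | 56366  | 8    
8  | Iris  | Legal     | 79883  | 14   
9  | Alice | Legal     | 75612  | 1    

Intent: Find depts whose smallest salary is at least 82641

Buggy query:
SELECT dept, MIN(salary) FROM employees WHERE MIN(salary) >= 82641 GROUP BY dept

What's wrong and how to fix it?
Bug: MIN() in WHERE is a misuse of aggregate

Fix: Replace WHERE with HAVING after the GROUP BY

Corrected query:
SELECT dept, MIN(salary) FROM employees GROUP BY dept HAVING MIN(salary) >= 82641

Result:
(no rows)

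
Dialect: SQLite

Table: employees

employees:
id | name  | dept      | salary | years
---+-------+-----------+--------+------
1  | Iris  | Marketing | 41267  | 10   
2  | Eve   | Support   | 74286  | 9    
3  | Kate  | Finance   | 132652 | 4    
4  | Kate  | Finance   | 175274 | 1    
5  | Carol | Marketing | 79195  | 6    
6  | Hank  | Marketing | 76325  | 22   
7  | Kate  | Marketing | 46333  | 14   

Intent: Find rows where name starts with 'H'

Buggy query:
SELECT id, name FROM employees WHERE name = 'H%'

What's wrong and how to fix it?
Bug: Wildcards only work with LIKE; '=' treats '%' as a literal character

Fix: Replace '=' with LIKE so 'H%' is treated as a pattern

Corrected query:
SELECT id, name FROM employees WHERE name LIKE 'H%'

Result:
id | name
---+-----
6  | Hank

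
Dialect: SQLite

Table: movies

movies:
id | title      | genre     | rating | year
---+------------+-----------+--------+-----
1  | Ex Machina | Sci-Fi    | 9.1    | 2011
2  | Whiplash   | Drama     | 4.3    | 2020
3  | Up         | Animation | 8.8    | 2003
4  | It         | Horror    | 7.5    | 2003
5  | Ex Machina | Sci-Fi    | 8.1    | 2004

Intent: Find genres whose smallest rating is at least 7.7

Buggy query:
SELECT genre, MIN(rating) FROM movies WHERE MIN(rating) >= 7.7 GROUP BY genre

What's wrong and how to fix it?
Bug: Aggregates like MIN are computed per group after WHERE runs

Fix: Use HAVING for the per-group MIN condition

Corrected query:
SELECT genre, MIN(rating) FROM movies GROUP BY genre HAVING MIN(rating) >= 7.7

Result:
genre     | MIN(rating)
----------+------------
Animation | 8.8        
Sci-Fi    | 8.1        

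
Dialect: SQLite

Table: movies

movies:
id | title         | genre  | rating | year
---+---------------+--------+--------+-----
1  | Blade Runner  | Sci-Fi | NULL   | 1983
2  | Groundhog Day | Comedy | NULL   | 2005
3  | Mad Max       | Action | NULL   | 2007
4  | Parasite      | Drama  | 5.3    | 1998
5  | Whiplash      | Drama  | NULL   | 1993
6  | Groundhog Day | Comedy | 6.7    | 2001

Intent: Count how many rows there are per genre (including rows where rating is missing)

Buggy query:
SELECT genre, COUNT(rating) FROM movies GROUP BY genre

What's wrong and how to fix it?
Bug: COUNT(column) counts non-NULL values only; rows with NULL rating aren't counted

Fix: Replace COUNT(rating) with COUNT(*)

Corrected query:
SELECT genre, COUNT(*) FROM movies GROUP BY genre

Result:
genre  | COUNT(*)
-------+---------
Action | 1       
Comedy | 2       
Drama  | 2       
Sci-Fi | 1       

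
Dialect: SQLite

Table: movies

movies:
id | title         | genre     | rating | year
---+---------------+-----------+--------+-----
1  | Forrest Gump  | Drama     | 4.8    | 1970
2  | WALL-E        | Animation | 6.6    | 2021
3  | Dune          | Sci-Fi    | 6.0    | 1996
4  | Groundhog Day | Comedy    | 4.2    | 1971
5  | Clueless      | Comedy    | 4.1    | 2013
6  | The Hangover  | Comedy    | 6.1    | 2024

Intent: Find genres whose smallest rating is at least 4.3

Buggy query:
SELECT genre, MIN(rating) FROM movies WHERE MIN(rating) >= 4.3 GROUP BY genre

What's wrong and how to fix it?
Bug: Aggregates like MIN are computed per group after WHERE runs

Fix: Use HAVING for the per-group MIN condition

Corrected query:
SELECT genre, MIN(rating) FROM movies GROUP BY genre HAVING MIN(rating) >= 4.3

Result:
genre     | MIN(rating)
----------+------------
Animation | 6.6        
Drama     | 4.8        
Sci-Fi    | 6          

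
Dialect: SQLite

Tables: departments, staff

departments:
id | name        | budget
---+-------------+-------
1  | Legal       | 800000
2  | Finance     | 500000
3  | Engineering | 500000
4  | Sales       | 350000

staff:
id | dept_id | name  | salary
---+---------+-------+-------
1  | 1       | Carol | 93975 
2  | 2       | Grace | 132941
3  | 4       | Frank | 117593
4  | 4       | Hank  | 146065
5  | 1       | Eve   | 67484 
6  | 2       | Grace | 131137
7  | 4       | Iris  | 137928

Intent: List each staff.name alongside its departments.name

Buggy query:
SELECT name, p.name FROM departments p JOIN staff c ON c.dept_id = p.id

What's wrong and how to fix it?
Bug: 'name' exists in both joined tables, so the database can't tell which one is meant

Fix: Qualify the column with its table alias (c.name)

Corrected query:
SELECT c.name, p.name FROM departments p JOIN staff c ON c.dept_id = p.id

Result:
name  | name   
------+--------
Carol | Legal  
Grace | Finance
Frank | Sales  
Hank  | Sales  
Eve   | Legal  
Grace | Finance
Iris  | Sales  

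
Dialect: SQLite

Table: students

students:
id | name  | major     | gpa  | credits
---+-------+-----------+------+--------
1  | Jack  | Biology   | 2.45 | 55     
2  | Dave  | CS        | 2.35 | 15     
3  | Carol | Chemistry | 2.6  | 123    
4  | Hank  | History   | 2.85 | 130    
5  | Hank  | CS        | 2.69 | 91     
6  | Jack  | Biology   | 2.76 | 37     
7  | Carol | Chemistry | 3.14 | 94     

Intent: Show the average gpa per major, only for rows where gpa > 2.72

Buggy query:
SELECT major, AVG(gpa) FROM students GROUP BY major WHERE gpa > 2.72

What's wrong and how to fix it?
Bug: Row-level WHERE must come before GROUP BY in the clause order

Fix: Move the WHERE clause before GROUP BY

Corrected query:
SELECT major, AVG(gpa) FROM students WHERE gpa > 2.72 GROUP BY major

Result:
major     | AVG(gpa)
----------+---------
Biology   | 2.76    
Chemistry | 3.14    
History   | 2.85    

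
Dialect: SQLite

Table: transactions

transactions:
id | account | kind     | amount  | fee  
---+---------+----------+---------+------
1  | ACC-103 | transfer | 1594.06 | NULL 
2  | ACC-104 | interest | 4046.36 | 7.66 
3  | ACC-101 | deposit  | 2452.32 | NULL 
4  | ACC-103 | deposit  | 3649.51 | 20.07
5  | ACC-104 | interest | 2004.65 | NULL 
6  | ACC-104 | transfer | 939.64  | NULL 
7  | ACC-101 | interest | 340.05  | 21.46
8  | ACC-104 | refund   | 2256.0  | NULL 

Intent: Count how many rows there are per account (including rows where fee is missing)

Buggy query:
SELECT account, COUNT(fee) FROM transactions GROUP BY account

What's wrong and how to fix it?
Bug: COUNT(column) counts non-NULL values only; rows with NULL fee aren't counted

Fix: Use COUNT(*) to count all rows regardless of NULL

Corrected query:
SELECT account, COUNT(*) FROM transactions GROUP BY account

Result:
account | COUNT(*)
--------+---------
ACC-101 | 2       
ACC-103 | 2       
ACC-104 | 4       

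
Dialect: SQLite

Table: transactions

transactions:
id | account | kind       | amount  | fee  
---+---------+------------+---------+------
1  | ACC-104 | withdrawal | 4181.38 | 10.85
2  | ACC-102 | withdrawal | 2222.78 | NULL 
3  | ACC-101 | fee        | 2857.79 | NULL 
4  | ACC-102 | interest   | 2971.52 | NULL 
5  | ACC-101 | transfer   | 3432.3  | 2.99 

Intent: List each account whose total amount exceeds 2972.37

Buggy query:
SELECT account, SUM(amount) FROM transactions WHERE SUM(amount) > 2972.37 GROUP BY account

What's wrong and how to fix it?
Bug: SUM(amount) is an aggregate, but WHERE filters rows before aggregation

Fix: Move the aggregate condition to a HAVING clause

Corrected query:
SELECT account, SUM(amount) FROM transactions GROUP BY account HAVING SUM(amount) > 2972.37

Result:
account | SUM(amount)
--------+------------
ACC-101 | 6290.09    
ACC-102 | 5194.3     
ACC-104 | 4181.38    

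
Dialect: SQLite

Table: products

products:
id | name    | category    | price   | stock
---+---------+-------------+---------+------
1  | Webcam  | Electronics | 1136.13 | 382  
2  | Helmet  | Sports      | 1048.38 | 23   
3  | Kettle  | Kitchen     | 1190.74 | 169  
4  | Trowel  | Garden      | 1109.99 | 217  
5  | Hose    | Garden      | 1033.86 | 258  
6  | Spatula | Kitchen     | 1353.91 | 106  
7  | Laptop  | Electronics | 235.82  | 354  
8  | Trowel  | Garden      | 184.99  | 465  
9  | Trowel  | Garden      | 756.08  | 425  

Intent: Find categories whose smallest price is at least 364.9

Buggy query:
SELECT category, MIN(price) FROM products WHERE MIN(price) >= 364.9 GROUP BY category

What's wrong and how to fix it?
Bug: Aggregates like MIN are computed per group after WHERE runs

Fix: Use HAVING for the per-group MIN condition

Corrected query:
SELECT category, MIN(price) FROM products GROUP BY category HAVING MIN(price) >= 364.9

Result:
category | MIN(price)
---------+-----------
Kitchen  | 1190.74   
Sports   | 1048.38   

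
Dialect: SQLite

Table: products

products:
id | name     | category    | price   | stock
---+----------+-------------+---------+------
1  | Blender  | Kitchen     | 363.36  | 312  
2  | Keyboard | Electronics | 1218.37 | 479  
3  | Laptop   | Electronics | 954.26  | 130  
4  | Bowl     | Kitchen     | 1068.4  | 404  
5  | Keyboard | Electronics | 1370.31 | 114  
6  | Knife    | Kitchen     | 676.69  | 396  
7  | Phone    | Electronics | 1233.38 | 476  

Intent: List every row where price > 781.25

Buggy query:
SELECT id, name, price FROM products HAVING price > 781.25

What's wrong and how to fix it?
Bug: HAVING filters the output of aggregation, but this query has no GROUP BY and no aggregate functions, so SQLite rejects it (HAVING clause on a non-aggregate query); the condition here is per row

Fix: Replace HAVING with WHERE since the condition applies to individual rows

Corrected query:
SELECT id, name, price FROM products WHERE price > 781.25

Result:
id | name     | price  
---+----------+--------
2  | Keyboard | 1218.37
3  | Laptop   | 954.26 
4  | Bowl     | 1068.4 
5  | Keyboard | 1370.31
7  | Phone    | 1233.38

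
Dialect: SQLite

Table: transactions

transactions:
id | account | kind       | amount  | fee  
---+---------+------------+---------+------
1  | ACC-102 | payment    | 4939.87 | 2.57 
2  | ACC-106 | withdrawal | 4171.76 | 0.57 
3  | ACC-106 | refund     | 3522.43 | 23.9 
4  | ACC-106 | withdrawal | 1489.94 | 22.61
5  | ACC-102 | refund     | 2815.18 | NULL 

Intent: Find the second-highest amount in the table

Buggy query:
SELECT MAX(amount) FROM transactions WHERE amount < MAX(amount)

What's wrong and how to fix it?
Bug: The inner MAX is an aggregate inside WHERE, which is not allowed

Fix: Compute the overall MAX in a subquery, then take MAX of rows below it

Corrected query:
SELECT MAX(amount) FROM transactions WHERE amount < (SELECT MAX(amount) FROM transactions)

Result:
MAX(amount)
-----------
4171.76    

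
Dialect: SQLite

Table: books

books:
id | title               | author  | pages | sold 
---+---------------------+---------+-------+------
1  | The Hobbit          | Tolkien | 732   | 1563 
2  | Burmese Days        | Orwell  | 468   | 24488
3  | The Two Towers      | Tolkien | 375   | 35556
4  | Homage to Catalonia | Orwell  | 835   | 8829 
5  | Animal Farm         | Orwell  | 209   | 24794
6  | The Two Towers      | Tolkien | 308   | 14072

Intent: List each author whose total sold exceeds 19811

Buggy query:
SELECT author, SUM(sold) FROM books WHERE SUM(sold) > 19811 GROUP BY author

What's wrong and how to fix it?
Bug: Aggregate functions cannot appear in a WHERE clause

Fix: Use HAVING (which filters groups after aggregation) instead of WHERE

Corrected query:
SELECT author, SUM(sold) FROM books GROUP BY author HAVING SUM(sold) > 19811

Result:
author  | SUM(sold)
--------+----------
Orwell  | 58111    
Tolkien | 51191    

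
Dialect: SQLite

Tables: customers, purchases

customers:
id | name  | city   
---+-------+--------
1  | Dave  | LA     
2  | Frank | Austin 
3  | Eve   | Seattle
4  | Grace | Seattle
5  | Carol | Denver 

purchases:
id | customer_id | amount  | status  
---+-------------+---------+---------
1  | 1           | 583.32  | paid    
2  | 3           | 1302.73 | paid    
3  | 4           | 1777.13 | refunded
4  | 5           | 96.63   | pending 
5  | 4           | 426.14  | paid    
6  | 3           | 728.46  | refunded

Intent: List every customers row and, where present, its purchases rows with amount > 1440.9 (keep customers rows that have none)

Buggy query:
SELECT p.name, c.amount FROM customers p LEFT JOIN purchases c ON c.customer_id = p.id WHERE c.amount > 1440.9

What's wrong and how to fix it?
Bug: Filtering c.amount in WHERE discards the NULL rows produced by LEFT JOIN, turning it into an inner join

Fix: Put 'c.amount > 1440.9' in the JOIN's ON clause instead of WHERE

Corrected query:
SELECT p.name, c.amount FROM customers p LEFT JOIN purchases c ON c.customer_id = p.id AND c.amount > 1440.9

Result:
name  | amount 
------+--------
Dave  | NULL   
Frank | NULL   
Eve   | NULL   
Grace | 1777.13
Carol | NULL   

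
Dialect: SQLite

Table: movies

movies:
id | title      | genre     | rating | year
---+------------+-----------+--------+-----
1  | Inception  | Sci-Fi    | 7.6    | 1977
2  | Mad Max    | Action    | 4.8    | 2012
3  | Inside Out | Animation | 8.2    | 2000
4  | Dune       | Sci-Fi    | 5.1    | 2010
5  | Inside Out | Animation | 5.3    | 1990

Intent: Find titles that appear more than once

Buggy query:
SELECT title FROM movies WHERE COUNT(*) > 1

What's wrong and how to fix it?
Bug: COUNT(*) is an aggregate and cannot be used in WHERE

Fix: GROUP BY title, then filter groups with HAVING COUNT(*) > 1

Corrected query:
SELECT title FROM movies GROUP BY title HAVING COUNT(*) > 1

Result:
title     
----------
Inside Out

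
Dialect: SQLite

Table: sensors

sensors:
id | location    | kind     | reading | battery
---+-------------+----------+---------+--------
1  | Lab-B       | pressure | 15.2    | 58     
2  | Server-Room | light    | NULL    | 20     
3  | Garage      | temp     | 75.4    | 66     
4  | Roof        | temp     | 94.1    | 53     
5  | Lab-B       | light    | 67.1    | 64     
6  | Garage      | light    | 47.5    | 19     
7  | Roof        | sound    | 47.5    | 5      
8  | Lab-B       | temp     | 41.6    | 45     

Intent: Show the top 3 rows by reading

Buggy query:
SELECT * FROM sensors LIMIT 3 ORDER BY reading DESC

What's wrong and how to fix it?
Bug: ORDER BY cannot follow LIMIT; LIMIT is the final clause

Fix: Swap the clauses: ORDER BY first, then LIMIT

Corrected query:
SELECT * FROM sensors ORDER BY reading DESC LIMIT 3

Result:
id | location | kind  | reading | battery
---+----------+-------+---------+--------
4  | Roof     | temp  | 94.1    | 53     
3  | Garage   | temp  | 75.4    | 66     
5  | Lab-B    | light | 67.1    | 64     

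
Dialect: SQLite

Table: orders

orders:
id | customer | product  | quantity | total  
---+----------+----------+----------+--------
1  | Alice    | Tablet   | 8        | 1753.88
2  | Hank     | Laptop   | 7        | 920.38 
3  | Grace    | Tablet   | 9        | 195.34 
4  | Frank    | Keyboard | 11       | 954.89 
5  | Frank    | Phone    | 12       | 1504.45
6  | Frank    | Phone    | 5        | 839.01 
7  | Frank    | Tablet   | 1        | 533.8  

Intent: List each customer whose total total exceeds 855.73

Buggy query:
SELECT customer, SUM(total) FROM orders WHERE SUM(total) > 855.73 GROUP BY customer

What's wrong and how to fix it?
Bug: WHERE runs before GROUP BY, so aggregates aren't available there

Fix: Use HAVING (which filters groups after aggregation) instead of WHERE

Corrected query:
SELECT customer, SUM(total) FROM orders GROUP BY customer HAVING SUM(total) > 855.73

Result:
customer | SUM(total)
---------+-----------
Alice    | 1753.88   
Frank    | 3832.15   
Hank     | 920.38    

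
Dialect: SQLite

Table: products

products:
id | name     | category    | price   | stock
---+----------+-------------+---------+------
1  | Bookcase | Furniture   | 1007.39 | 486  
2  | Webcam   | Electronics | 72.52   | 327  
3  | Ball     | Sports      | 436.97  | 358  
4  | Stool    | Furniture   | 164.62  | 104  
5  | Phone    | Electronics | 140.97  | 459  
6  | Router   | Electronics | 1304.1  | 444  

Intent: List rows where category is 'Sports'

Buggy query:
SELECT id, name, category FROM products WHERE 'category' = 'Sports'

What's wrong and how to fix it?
Bug: 'category' in single quotes is a string literal, not the column; the comparison is literal-vs-literal and never true

Fix: Reference the column as category without single quotes

Corrected query:
SELECT id, name, category FROM products WHERE category = 'Sports'

Result:
id | name | category
---+------+---------
3  | Ball | Sports  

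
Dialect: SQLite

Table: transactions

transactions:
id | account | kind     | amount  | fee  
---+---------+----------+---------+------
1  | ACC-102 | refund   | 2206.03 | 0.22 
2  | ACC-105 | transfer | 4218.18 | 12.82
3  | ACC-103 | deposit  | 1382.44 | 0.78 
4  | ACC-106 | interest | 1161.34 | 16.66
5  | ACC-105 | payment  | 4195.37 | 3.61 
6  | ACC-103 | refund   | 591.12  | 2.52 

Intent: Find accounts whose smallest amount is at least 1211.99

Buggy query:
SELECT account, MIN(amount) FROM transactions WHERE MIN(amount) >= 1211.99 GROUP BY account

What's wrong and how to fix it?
Bug: MIN() in WHERE is a misuse of aggregate

Fix: Replace WHERE with HAVING after the GROUP BY

Corrected query:
SELECT account, MIN(amount) FROM transactions GROUP BY account HAVING MIN(amount) >= 1211.99

Result:
account | MIN(amount)
--------+------------
ACC-102 | 2206.03    
ACC-105 | 4195.37    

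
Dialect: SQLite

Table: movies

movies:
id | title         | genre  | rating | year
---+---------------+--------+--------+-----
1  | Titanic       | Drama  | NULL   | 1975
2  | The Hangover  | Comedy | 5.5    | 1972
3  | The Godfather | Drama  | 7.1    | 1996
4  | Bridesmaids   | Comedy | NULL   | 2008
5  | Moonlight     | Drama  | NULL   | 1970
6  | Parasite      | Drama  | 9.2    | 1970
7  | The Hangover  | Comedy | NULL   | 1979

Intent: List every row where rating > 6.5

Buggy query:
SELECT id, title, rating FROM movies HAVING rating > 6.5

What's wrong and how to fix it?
Bug: HAVING filters the output of aggregation, but this query has no GROUP BY and no aggregate functions, so SQLite rejects it (HAVING clause on a non-aggregate query); the condition here is per row

Fix: Use WHERE for row-level filtering

Corrected query:
SELECT id, title, rating FROM movies WHERE rating > 6.5

Result:
id | title         | rating
---+---------------+-------
3  | The Godfather | 7.1   
6  | Parasite      | 9.2   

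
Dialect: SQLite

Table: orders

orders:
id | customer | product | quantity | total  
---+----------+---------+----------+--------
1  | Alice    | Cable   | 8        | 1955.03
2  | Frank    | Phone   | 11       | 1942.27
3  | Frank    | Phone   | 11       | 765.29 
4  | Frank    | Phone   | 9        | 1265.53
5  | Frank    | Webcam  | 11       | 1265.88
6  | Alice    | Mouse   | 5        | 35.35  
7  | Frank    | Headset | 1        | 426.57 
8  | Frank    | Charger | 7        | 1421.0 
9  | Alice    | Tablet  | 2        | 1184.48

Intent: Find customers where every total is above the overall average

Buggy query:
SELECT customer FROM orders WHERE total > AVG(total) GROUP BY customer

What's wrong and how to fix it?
Bug: AVG() is an aggregate; it can't sit directly in WHERE

Fix: Use a subquery for AVG and a HAVING MIN(...) filter so the condition holds for every row in the group

Corrected query:
SELECT customer FROM orders GROUP BY customer HAVING MIN(total) > (SELECT AVG(total) FROM orders)

Result:
(no rows)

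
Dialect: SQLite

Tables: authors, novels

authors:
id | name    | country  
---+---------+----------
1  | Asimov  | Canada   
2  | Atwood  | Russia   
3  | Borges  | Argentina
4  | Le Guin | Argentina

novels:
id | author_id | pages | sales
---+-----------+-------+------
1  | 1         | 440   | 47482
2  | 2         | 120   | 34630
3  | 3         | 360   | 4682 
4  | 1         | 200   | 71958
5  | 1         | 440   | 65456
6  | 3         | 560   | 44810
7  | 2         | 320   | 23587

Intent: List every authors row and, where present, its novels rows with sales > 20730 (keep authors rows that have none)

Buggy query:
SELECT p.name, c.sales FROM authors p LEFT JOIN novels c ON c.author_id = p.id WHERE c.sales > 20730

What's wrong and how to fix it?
Bug: A WHERE condition on the right-hand table after LEFT JOIN drops unmatched parents

Fix: Put 'c.sales > 20730' in the JOIN's ON clause instead of WHERE

Corrected query:
SELECT p.name, c.sales FROM authors p LEFT JOIN novels c ON c.author_id = p.id AND c.sales > 20730

Result:
name    | sales
--------+------
Asimov  | 47482
Asimov  | 65456
Asimov  | 71958
Atwood  | 23587
Atwood  | 34630
Borges  | 44810
Le Guin | NULL 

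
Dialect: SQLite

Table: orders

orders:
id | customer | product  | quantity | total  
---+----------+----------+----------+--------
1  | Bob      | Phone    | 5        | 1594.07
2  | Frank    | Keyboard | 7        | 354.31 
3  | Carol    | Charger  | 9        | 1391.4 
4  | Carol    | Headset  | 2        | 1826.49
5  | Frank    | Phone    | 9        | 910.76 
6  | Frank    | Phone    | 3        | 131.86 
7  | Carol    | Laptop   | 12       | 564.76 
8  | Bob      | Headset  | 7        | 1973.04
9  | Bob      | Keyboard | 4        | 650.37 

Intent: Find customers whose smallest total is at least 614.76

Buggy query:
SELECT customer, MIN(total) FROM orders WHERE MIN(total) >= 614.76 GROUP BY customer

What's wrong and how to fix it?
Bug: Aggregates like MIN are computed per group after WHERE runs

Fix: Replace WHERE with HAVING after the GROUP BY

Corrected query:
SELECT customer, MIN(total) FROM orders GROUP BY customer HAVING MIN(total) >= 614.76

Result:
customer | MIN(total)
---------+-----------
Bob      | 650.37    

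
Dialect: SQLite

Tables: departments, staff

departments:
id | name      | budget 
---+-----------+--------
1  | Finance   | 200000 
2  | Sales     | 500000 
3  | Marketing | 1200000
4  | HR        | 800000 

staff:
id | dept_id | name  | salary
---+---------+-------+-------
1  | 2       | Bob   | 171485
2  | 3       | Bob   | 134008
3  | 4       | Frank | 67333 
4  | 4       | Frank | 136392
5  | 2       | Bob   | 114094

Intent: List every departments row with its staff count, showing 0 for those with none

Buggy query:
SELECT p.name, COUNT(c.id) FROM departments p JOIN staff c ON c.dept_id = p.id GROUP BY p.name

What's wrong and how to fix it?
Bug: INNER JOIN drops departments rows that have no matching staff rows

Fix: Switch to LEFT JOIN to retain unmatched parent rows

Corrected query:
SELECT p.name, COUNT(c.id) FROM departments p LEFT JOIN staff c ON c.dept_id = p.id GROUP BY p.name

Result:
name      | COUNT(c.id)
----------+------------
Finance   | 0          
HR        | 2          
Marketing | 1          
Sales     | 2          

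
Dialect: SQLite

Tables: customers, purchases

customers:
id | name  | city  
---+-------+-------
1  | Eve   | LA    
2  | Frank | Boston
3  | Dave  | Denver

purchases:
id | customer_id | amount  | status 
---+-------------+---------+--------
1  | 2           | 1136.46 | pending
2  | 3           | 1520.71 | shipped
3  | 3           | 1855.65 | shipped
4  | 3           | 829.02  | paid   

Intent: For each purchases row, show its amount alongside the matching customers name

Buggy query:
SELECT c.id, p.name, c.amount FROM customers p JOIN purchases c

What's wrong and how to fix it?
Bug: Missing join condition: each purchases row is matched to all customers rows instead of just its own

Fix: Add ON c.customer_id = p.id to the JOIN

Corrected query:
SELECT c.id, p.name, c.amount FROM customers p JOIN purchases c ON c.customer_id = p.id

Result:
id | name  | amount 
---+-------+--------
1  | Frank | 1136.46
2  | Dave  | 1520.71
3  | Dave  | 1855.65
4  | Dave  | 829.02 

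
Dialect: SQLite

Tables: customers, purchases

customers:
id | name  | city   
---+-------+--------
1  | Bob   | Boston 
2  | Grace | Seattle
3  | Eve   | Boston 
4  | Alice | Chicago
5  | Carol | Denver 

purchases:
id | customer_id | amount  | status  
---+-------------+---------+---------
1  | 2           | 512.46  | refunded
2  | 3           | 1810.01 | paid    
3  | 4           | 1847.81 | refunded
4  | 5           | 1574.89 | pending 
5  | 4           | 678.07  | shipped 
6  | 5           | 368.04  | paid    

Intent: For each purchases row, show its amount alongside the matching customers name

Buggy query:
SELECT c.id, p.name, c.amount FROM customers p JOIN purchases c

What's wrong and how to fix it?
Bug: JOIN with no ON clause produces a cartesian product; every purchases row pairs with every customers row

Fix: Specify the join condition linking the foreign key to the parent id

Corrected query:
SELECT c.id, p.name, c.amount FROM customers p JOIN purchases c ON c.customer_id = p.id

Result:
id | name  | amount 
---+-------+--------
1  | Grace | 512.46 
2  | Eve   | 1810.01
3  | Alice | 1847.81
4  | Carol | 1574.89
5  | Alice | 678.07 
6  | Carol | 368.04 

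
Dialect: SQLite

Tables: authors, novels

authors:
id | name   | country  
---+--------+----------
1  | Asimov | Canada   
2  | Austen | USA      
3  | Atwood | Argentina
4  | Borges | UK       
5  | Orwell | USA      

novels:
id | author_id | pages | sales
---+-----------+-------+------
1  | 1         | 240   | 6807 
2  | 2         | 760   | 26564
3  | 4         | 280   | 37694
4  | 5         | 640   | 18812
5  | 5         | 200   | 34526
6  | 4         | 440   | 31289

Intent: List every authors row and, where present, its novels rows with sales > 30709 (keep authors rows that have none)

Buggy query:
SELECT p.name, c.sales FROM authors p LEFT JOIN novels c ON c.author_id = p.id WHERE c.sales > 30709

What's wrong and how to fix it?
Bug: Filtering c.sales in WHERE discards the NULL rows produced by LEFT JOIN, turning it into an inner join

Fix: Move the right-table condition into the ON clause so unmatched parents are kept

Corrected query:
SELECT p.name, c.sales FROM authors p LEFT JOIN novels c ON c.author_id = p.id AND c.sales > 30709

Result:
name   | sales
-------+------
Asimov | NULL 
Austen | NULL 
Atwood | NULL 
Borges | 31289
Borges | 37694
Orwell | 34526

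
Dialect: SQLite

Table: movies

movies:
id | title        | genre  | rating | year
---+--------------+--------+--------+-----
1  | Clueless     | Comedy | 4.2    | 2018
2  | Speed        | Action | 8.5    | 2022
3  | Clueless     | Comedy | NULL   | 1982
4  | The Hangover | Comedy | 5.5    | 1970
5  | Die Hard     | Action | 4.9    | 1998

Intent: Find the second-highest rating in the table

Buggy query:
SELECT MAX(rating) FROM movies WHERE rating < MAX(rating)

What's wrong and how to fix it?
Bug: MAX(rating) on the right of the comparison is an aggregate-in-WHERE error

Fix: Put the inner MAX in a scalar subquery

Corrected query:
SELECT MAX(rating) FROM movies WHERE rating < (SELECT MAX(rating) FROM movies)

Result:
MAX(rating)
-----------
5.5        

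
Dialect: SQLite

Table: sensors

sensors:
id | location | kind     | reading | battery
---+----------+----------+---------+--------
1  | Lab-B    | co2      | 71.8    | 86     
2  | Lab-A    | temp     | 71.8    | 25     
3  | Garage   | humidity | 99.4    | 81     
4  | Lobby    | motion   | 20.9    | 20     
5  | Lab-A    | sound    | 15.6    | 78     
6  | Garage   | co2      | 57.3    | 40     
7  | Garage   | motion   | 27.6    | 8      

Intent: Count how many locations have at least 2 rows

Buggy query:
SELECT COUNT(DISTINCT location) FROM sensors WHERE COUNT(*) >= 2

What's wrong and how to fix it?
Bug: WHERE filters individual rows, not groups, so a group-level COUNT is invalid there

Fix: Group first with HAVING COUNT(*) >= 2, then COUNT the resulting groups

Corrected query:
SELECT COUNT(*) FROM (SELECT location FROM sensors GROUP BY location HAVING COUNT(*) >= 2)

Result:
COUNT(*)
--------
2       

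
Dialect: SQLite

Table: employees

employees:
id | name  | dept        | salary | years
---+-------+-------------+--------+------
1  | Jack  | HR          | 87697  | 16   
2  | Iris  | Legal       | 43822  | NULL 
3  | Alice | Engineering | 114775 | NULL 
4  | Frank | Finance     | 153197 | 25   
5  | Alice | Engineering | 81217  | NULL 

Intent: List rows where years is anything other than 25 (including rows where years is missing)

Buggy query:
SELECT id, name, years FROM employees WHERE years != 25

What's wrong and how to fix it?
Bug: Inequality against NULL is unknown, not true; rows with NULL are dropped

Fix: Handle NULL separately with IS NULL alongside the inequality

Corrected query:
SELECT id, name, years FROM employees WHERE years != 25 OR years IS NULL

Result:
id | name  | years
---+-------+------
1  | Jack  | 16   
2  | Iris  | NULL 
3  | Alice | NULL 
5  | Alice | NULL 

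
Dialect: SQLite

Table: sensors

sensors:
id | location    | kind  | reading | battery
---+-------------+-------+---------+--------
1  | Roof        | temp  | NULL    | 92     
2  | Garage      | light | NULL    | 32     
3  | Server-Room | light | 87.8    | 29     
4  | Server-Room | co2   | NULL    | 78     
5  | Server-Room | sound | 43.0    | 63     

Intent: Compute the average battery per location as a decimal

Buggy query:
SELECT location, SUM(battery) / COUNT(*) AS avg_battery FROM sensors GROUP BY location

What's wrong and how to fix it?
Bug: SUM(battery) and COUNT(*) are both integers; the division truncates the fractional part

Fix: Multiply by 1.0 (or CAST to REAL) to force floating-point division

Corrected query:
SELECT location, SUM(battery) * 1.0 / COUNT(*) AS avg_battery FROM sensors GROUP BY location

Result:
location    | avg_battery
------------+------------
Garage      | 32         
Roof        | 92         
Server-Room | 56.666667  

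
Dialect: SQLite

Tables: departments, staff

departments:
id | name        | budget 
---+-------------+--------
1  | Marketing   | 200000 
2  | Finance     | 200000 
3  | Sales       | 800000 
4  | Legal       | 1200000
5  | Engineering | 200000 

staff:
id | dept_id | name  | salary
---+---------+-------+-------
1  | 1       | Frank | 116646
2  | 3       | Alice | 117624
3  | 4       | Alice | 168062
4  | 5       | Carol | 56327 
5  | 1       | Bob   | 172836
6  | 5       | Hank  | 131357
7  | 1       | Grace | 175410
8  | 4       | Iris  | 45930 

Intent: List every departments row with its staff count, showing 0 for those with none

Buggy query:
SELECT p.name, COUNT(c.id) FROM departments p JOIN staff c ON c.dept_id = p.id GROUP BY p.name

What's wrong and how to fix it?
Bug: INNER JOIN drops departments rows that have no matching staff rows

Fix: Use LEFT JOIN so parents without children still appear (COUNT(c.id) gives 0)

Corrected query:
SELECT p.name, COUNT(c.id) FROM departments p LEFT JOIN staff c ON c.dept_id = p.id GROUP BY p.name

Result:
name        | COUNT(c.id)
------------+------------
Engineering | 2          
Finance     | 0          
Legal       | 2          
Marketing   | 3          
Sales       | 1          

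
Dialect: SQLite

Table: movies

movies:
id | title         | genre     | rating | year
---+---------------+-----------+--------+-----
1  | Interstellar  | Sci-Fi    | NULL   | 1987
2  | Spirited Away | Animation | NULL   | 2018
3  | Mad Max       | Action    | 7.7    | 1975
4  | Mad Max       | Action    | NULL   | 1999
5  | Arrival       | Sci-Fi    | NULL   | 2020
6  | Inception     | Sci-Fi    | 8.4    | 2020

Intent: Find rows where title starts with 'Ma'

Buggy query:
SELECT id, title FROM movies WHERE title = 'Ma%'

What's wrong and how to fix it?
Bug: '=' compares the literal string including the % character; pattern matching needs LIKE

Fix: Use LIKE for wildcard pattern matching

Corrected query:
SELECT id, title FROM movies WHERE title LIKE 'Ma%'

Result:
id | title  
---+--------
3  | Mad Max
4  | Mad Max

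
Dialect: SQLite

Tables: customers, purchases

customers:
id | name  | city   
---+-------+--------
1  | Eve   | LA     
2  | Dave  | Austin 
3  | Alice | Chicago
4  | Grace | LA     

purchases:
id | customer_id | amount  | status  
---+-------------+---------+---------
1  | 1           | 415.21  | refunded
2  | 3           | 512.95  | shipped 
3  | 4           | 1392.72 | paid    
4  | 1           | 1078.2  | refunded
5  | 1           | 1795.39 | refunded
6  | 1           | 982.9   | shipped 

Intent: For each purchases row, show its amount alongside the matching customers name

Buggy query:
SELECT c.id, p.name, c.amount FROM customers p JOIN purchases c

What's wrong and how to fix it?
Bug: JOIN with no ON clause produces a cartesian product; every purchases row pairs with every customers row

Fix: Add ON c.customer_id = p.id to the JOIN

Corrected query:
SELECT c.id, p.name, c.amount FROM customers p JOIN purchases c ON c.customer_id = p.id

Result:
id | name  | amount 
---+-------+--------
1  | Eve   | 415.21 
2  | Alice | 512.95 
3  | Grace | 1392.72
4  | Eve   | 1078.2 
5  | Eve   | 1795.39
6  | Eve   | 982.9  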